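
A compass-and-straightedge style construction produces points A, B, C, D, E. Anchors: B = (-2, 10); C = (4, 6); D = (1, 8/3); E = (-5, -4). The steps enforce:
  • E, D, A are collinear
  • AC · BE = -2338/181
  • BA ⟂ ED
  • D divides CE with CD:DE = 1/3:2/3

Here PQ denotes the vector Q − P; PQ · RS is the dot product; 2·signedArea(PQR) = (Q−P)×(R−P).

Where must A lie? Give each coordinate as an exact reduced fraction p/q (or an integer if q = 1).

1. A_x = 598/181  [E, D, A are collinear ∩ BA ⟂ ED]
2. A_y = 946/181  [E, D, A are collinear ∩ BA ⟂ ED]
   → A = (598/181, 946/181)

A = (598/181, 946/181)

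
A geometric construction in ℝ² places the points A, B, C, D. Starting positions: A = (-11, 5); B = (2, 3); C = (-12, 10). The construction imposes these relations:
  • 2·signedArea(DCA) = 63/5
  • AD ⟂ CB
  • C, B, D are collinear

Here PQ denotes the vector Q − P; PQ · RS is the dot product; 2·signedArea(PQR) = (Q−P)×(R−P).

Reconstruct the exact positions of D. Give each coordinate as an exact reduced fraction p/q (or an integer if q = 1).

D = (-46/5, 43/5)

1. D_x = -46/5  [C, B, D are collinear ∩ AD ⟂ CB]
2. D_y = 43/5  [C, B, D are collinear ∩ AD ⟂ CB]
   → D = (-46/5, 43/5)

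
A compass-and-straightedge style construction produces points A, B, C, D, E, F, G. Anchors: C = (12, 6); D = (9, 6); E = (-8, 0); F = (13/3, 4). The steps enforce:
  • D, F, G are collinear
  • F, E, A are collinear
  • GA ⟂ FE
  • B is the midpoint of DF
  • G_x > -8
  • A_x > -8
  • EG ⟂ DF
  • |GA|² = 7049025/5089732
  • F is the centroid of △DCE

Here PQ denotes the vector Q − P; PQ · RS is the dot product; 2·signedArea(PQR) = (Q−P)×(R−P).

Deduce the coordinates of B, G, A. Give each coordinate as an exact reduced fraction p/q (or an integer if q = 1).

A = (-693041/87754, 1458/43877)
B = (20/3, 5)
G = (-437/58, -63/58)

1. B_x = 20/3  [B is the midpoint of DF]
2. B_y = 5  [B is the midpoint of DF]
   → B = (20/3, 5)
3. G_x = -437/58  [D, F, G are collinear ∩ EG ⟂ DF]
4. G_y = -63/58  [D, F, G are collinear ∩ EG ⟂ DF]
   → G = (-437/58, -63/58)
5. A_x = -693041/87754  [F, E, A are collinear ∩ GA ⟂ FE]
6. A_y = 1458/43877  [F, E, A are collinear ∩ GA ⟂ FE]
   → A = (-693041/87754, 1458/43877)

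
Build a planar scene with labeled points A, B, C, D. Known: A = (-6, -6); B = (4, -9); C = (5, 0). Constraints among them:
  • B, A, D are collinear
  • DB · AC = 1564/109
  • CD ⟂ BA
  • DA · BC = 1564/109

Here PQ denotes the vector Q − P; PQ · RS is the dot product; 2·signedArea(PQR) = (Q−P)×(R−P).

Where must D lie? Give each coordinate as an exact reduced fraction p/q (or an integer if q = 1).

D = (266/109, -930/109)

1. D_x = 266/109  [B, A, D are collinear ∩ CD ⟂ BA]
2. D_y = -930/109  [B, A, D are collinear ∩ CD ⟂ BA]
   → D = (266/109, -930/109)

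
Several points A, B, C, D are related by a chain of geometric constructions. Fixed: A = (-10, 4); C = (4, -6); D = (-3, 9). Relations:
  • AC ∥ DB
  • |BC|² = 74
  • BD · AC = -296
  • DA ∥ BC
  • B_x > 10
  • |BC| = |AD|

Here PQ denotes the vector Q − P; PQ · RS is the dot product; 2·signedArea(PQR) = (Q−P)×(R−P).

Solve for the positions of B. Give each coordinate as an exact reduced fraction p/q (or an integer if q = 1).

1. B_x = 11  [DA ∥ BC ∩ AC ∥ DB]
2. B_y = -1  [DA ∥ BC ∩ AC ∥ DB]
   → B = (11, -1)

B = (11, -1)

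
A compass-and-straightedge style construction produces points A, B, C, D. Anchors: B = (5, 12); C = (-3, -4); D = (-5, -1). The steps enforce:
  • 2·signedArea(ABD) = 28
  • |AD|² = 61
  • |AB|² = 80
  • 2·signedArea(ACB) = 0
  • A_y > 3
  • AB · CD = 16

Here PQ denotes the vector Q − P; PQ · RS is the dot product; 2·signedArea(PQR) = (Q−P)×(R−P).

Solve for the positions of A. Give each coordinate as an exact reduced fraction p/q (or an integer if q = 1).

1. A_x = 1  [2·signedArea(ACB) = 0 ∩ 2·signedArea(ABD) = 28]
2. A_y = 4  [2·signedArea(ACB) = 0 ∩ 2·signedArea(ABD) = 28]
   → A = (1, 4)

A = (1, 4)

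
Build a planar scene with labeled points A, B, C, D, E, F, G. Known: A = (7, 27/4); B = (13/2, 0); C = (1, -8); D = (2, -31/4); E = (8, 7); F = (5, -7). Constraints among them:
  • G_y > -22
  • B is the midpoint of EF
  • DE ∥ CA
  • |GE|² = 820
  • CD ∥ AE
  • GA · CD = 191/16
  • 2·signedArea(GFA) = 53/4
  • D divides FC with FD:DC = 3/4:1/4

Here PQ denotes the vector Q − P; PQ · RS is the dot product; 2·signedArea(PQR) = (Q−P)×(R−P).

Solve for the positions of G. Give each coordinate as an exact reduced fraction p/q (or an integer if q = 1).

G = (2, -21)

1. G_x = 2  [GA · CD = 191/16 ∩ 2·signedArea(GFA) = 53/4]
2. G_y = -21  [GA · CD = 191/16 ∩ 2·signedArea(GFA) = 53/4]
   → G = (2, -21)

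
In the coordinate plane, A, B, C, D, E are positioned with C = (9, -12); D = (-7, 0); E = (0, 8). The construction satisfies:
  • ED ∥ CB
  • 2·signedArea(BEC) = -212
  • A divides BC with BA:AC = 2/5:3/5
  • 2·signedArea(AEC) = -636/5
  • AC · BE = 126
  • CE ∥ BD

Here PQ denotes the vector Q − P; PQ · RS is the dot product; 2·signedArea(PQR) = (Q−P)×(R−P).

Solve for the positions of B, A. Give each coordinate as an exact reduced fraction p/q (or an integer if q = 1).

1. B_x = 2  [CE ∥ BD ∩ ED ∥ CB]
2. B_y = -20  [CE ∥ BD ∩ ED ∥ CB]
   → B = (2, -20)
3. A_x = 24/5  [A divides BC with BA:AC = 2/5:3/5]
4. A_y = -84/5  [A divides BC with BA:AC = 2/5:3/5]
   → A = (24/5, -84/5)

A = (24/5, -84/5)
B = (2, -20)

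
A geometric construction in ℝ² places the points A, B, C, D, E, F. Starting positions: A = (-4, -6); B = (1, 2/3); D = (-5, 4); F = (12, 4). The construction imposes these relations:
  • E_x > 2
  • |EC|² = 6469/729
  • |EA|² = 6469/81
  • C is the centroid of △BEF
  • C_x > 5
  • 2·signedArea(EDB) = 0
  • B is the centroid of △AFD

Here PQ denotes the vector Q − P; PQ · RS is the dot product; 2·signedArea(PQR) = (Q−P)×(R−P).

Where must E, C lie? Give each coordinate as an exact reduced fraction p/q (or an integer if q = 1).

C = (16/3, 38/27)
E = (3, -4/9)

1. E_x = 3  [line 10/3·x + 6·y + -22/3 = 0 ∩ |EA|² = 6469/81]
2. E_y = -4/9  [line 10/3·x + 6·y + -22/3 = 0 ∩ |EA|² = 6469/81]
   → E = (3, -4/9)
3. C_x = 16/3  [C is the centroid of △BEF]
4. C_y = 38/27  [C is the centroid of △BEF]
   → C = (16/3, 38/27)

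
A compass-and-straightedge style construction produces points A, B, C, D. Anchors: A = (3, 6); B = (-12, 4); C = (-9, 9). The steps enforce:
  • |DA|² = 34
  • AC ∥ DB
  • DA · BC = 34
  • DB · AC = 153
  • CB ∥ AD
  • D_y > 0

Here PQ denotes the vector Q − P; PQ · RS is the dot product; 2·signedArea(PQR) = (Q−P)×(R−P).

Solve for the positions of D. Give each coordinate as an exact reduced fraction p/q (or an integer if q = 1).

1. D_x = 0  [AC ∥ DB ∩ CB ∥ AD]
2. D_y = 1  [AC ∥ DB ∩ CB ∥ AD]
   → D = (0, 1)

D = (0, 1)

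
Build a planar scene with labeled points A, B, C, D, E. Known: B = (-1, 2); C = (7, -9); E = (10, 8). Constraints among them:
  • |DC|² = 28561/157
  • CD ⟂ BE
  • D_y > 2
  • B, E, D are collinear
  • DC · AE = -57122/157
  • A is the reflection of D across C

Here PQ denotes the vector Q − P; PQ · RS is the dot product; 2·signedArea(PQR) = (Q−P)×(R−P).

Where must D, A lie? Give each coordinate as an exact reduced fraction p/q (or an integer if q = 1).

1. D_x = 85/157  [B, E, D are collinear ∩ CD ⟂ BE]
2. D_y = 446/157  [B, E, D are collinear ∩ CD ⟂ BE]
   → D = (85/157, 446/157)
3. A_x = 2113/157  [A is the reflection of D across C]
4. A_y = -3272/157  [A is the reflection of D across C]
   → A = (2113/157, -3272/157)

A = (2113/157, -3272/157)
D = (85/157, 446/157)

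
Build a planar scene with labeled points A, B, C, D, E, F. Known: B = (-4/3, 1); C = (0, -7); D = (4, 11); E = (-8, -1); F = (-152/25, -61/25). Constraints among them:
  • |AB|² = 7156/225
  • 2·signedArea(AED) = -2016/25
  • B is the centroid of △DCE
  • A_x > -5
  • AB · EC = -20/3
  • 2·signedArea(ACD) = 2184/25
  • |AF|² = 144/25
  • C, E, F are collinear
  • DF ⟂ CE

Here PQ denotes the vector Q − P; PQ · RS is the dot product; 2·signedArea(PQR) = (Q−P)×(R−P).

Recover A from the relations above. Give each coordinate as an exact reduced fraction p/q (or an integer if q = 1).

A = (-104/25, -97/25)

1. A_x = -104/25  [2·signedArea(AED) = -2016/25 ∩ 2·signedArea(ACD) = 2184/25]
2. A_y = -97/25  [2·signedArea(AED) = -2016/25 ∩ 2·signedArea(ACD) = 2184/25]
   → A = (-104/25, -97/25)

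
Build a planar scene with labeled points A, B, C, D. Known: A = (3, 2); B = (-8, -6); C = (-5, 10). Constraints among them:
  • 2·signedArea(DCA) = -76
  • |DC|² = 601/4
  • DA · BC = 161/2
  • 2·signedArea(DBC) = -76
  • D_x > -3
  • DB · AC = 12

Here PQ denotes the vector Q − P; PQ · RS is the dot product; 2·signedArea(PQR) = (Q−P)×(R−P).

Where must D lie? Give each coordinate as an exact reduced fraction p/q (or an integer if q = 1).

D = (-5/2, -2)

1. D_x = -5/2  [2·signedArea(DCA) = -76 ∩ DA · BC = 161/2]
2. D_y = -2  [2·signedArea(DCA) = -76 ∩ DA · BC = 161/2]
   → D = (-5/2, -2)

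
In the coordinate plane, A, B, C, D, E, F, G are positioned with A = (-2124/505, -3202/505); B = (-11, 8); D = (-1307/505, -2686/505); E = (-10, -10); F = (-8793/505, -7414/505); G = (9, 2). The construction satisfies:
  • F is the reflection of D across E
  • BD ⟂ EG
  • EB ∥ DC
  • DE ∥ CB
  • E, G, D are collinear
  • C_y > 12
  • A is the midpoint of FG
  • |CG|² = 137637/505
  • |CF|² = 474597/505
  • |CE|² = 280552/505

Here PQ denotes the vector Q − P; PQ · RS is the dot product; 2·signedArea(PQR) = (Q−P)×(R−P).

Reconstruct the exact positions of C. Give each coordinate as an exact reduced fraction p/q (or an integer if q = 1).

C = (-1812/505, 6404/505)

1. C_x = -1812/505  [DE ∥ CB ∩ EB ∥ DC]
2. C_y = 6404/505  [DE ∥ CB ∩ EB ∥ DC]
   → C = (-1812/505, 6404/505)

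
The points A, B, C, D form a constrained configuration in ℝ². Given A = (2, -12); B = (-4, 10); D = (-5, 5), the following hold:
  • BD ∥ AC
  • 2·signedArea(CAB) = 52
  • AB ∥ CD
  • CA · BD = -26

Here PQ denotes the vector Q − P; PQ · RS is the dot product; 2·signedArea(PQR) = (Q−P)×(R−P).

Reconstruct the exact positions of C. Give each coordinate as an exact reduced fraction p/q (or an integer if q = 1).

1. C_x = 1  [AB ∥ CD ∩ BD ∥ AC]
2. C_y = -17  [AB ∥ CD ∩ BD ∥ AC]
   → C = (1, -17)

C = (1, -17)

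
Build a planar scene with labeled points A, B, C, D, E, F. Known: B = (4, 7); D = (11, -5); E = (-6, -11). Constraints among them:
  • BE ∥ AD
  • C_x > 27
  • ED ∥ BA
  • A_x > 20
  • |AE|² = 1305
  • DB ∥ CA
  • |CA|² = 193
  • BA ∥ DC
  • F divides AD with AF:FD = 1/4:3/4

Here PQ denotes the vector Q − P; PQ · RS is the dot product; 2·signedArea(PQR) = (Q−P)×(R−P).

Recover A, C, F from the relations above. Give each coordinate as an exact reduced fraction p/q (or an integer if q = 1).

1. A_x = 21  [BE ∥ AD ∩ ED ∥ BA]
2. A_y = 13  [BE ∥ AD ∩ ED ∥ BA]
   → A = (21, 13)
3. C_x = 28  [DB ∥ CA ∩ BA ∥ DC]
4. C_y = 1  [DB ∥ CA ∩ BA ∥ DC]
   → C = (28, 1)
5. F_x = 37/2  [F divides AD with AF:FD = 1/4:3/4]
6. F_y = 17/2  [F divides AD with AF:FD = 1/4:3/4]
   → F = (37/2, 17/2)

A = (21, 13)
C = (28, 1)
F = (37/2, 17/2)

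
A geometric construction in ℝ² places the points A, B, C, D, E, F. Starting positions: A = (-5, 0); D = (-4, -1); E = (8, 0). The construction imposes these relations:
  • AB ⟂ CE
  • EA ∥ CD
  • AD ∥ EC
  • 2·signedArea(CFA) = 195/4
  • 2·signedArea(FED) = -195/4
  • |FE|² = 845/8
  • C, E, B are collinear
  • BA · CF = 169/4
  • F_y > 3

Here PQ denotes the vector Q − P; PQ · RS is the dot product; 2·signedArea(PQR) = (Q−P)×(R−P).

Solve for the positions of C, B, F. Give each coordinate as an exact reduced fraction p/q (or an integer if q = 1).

1. C_x = 9  [EA ∥ CD ∩ AD ∥ EC]
2. C_y = -1  [EA ∥ CD ∩ AD ∥ EC]
   → C = (9, -1)
3. B_x = 3/2  [C, E, B are collinear ∩ AB ⟂ CE]
4. B_y = 13/2  [C, E, B are collinear ∩ AB ⟂ CE]
   → B = (3/2, 13/2)
5. F_x = -7/4  [2·signedArea(FED) = -195/4 ∩ 2·signedArea(CFA) = 195/4]
6. F_y = 13/4  [2·signedArea(FED) = -195/4 ∩ 2·signedArea(CFA) = 195/4]
   → F = (-7/4, 13/4)

B = (3/2, 13/2)
C = (9, -1)
F = (-7/4, 13/4)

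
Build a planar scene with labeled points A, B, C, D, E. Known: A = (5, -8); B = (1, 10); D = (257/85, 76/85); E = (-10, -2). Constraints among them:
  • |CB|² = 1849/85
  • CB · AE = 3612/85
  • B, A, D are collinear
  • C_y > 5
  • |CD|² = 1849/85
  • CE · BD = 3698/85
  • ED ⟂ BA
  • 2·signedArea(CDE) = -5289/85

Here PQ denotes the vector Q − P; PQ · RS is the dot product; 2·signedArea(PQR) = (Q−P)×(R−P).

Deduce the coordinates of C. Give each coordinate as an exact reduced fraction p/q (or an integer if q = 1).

1. C_x = 171/85  [CB · AE = 3612/85 ∩ 2·signedArea(CDE) = -5289/85]
2. C_y = 463/85  [CB · AE = 3612/85 ∩ 2·signedArea(CDE) = -5289/85]
   → C = (171/85, 463/85)

C = (171/85, 463/85)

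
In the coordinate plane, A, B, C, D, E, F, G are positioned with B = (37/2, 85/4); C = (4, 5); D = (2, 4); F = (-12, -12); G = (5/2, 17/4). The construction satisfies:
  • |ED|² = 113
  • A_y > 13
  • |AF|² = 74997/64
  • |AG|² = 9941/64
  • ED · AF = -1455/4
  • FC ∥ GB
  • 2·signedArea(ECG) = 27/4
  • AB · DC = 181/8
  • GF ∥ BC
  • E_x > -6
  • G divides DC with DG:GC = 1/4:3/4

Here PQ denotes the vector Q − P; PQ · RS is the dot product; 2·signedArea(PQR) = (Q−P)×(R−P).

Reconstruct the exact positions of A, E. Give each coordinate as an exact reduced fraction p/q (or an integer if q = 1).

1. A_x = 45/4  [line -2·x + -1·y + 285/8 = 0 ∩ |AF|² = 74997/64]
2. A_y = 105/8  [line -2·x + -1·y + 285/8 = 0 ∩ |AF|² = 74997/64]
   → A = (45/4, 105/8)
3. E_x = -5  [ED · AF = -1455/4 ∩ 2·signedArea(ECG) = 27/4]
4. E_y = -4  [ED · AF = -1455/4 ∩ 2·signedArea(ECG) = 27/4]
   → E = (-5, -4)

A = (45/4, 105/8)
E = (-5, -4)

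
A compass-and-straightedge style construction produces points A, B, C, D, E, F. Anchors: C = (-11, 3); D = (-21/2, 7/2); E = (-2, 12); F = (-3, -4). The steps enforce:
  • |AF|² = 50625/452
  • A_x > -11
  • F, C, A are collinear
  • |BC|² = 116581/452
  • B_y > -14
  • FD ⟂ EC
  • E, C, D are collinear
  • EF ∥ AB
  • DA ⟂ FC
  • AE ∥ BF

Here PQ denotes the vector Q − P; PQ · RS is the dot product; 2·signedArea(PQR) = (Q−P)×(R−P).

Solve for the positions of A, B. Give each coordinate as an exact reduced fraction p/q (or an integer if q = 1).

A = (-1239/113, 671/226)
B = (-1352/113, -2945/226)

1. A_x = -1239/113  [F, C, A are collinear ∩ DA ⟂ FC]
2. A_y = 671/226  [F, C, A are collinear ∩ DA ⟂ FC]
   → A = (-1239/113, 671/226)
3. B_x = -1352/113  [AE ∥ BF ∩ EF ∥ AB]
4. B_y = -2945/226  [AE ∥ BF ∩ EF ∥ AB]
   → B = (-1352/113, -2945/226)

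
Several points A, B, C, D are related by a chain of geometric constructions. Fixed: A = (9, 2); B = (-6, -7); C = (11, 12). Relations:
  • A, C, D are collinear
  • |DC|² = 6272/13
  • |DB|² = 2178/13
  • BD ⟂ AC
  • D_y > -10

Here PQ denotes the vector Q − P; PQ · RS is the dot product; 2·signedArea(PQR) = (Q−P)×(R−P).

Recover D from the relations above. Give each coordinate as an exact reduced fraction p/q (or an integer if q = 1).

1. D_x = 87/13  [A, C, D are collinear ∩ BD ⟂ AC]
2. D_y = -124/13  [A, C, D are collinear ∩ BD ⟂ AC]
   → D = (87/13, -124/13)

D = (87/13, -124/13)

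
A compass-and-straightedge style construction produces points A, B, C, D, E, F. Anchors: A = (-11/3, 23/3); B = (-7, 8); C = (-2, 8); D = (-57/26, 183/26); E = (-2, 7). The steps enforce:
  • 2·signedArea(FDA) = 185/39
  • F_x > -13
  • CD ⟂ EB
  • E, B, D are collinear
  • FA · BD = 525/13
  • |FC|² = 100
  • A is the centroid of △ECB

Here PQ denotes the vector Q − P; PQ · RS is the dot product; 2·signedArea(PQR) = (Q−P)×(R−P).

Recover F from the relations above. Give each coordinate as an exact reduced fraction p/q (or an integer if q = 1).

F = (-12, 8)

1. F_x = -12  [2·signedArea(FDA) = 185/39 ∩ FA · BD = 525/13]
2. F_y = 8  [2·signedArea(FDA) = 185/39 ∩ FA · BD = 525/13]
   → F = (-12, 8)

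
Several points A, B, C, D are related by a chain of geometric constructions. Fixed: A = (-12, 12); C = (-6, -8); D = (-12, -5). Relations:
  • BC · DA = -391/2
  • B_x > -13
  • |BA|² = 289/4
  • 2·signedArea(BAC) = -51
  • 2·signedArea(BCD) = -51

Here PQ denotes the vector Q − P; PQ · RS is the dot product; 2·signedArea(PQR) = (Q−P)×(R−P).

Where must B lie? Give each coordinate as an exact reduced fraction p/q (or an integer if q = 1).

B = (-12, 7/2)

1. B_x = -12  [2·signedArea(BCD) = -51 ∩ 2·signedArea(BAC) = -51]
2. B_y = 7/2  [2·signedArea(BCD) = -51 ∩ 2·signedArea(BAC) = -51]
   → B = (-12, 7/2)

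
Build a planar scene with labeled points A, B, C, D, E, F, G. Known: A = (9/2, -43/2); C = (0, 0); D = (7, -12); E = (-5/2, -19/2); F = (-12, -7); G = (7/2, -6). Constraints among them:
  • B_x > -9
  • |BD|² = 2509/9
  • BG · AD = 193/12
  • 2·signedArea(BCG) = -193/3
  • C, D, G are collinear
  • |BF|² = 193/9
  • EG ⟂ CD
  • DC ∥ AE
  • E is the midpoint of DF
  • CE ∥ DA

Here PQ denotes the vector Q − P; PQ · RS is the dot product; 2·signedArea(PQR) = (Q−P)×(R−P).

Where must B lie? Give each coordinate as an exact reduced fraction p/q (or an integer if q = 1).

B = (-8, -14/3)

1. B_x = -8  [BG · AD = 193/12 ∩ 2·signedArea(BCG) = -193/3]
2. B_y = -14/3  [BG · AD = 193/12 ∩ 2·signedArea(BCG) = -193/3]
   → B = (-8, -14/3)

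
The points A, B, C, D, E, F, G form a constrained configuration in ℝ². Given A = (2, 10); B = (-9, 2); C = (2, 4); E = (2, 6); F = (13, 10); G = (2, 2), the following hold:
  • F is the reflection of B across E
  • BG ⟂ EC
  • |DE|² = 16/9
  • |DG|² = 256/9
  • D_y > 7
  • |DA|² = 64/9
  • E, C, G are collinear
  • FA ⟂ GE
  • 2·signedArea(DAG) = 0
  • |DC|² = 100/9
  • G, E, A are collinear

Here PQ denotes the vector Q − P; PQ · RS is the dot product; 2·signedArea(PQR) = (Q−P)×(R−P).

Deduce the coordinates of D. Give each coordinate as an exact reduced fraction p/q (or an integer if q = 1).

D = (2, 22/3)

1. D_x = 2  [2·signedArea(DAG) = 0]
2. D_y = 22/3  [|DG|² = 256/9]
   → D = (2, 22/3)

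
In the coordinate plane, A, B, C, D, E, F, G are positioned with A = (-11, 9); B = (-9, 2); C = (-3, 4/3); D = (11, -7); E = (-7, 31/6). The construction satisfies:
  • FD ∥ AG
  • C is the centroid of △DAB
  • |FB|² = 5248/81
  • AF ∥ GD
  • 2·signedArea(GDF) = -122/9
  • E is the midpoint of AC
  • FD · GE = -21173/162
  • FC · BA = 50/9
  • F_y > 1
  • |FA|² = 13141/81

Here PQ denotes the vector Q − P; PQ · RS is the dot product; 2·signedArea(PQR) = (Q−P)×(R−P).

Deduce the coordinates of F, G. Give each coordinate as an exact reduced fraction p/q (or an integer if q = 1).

1. F_x = -1  [line 2·x + -7·y + 88/9 = 0 ∩ |FA|² = 13141/81]
2. F_y = 10/9  [line 2·x + -7·y + 88/9 = 0 ∩ |FA|² = 13141/81]
   → F = (-1, 10/9)
3. G_x = 1  [AF ∥ GD ∩ FD ∥ AG]
4. G_y = 8/9  [AF ∥ GD ∩ FD ∥ AG]
   → G = (1, 8/9)

F = (-1, 10/9)
G = (1, 8/9)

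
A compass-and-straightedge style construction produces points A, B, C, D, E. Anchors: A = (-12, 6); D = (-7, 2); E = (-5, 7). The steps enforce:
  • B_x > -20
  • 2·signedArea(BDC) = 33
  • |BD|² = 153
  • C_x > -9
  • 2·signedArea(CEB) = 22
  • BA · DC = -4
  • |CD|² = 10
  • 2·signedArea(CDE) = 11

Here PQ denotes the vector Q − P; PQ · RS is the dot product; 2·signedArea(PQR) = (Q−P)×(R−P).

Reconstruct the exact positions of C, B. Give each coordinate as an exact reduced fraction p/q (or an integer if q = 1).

1. C_x = -8  [line -5·x + 2·y + -50 = 0 ∩ |CD|² = 10]
2. C_y = 5  [line -5·x + 2·y + -50 = 0 ∩ |CD|² = 10]
   → C = (-8, 5)
3. B_x = -19  [BA · DC = -4 ∩ 2·signedArea(BDC) = 33]
4. B_y = 5  [BA · DC = -4 ∩ 2·signedArea(BDC) = 33]
   → B = (-19, 5)

B = (-19, 5)
C = (-8, 5)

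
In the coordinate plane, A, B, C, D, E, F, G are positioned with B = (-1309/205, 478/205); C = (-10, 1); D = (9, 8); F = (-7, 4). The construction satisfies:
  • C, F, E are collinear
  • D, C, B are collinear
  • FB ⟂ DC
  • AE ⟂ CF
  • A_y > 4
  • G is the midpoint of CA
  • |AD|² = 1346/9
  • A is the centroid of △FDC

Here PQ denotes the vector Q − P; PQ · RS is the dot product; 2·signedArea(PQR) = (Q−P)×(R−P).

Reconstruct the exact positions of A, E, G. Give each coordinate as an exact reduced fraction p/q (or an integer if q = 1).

1. A_x = -8/3  [A is the centroid of △FDC]
2. A_y = 13/3  [A is the centroid of △FDC]
   → A = (-8/3, 13/3)
3. E_x = -14/3  [C, F, E are collinear ∩ AE ⟂ CF]
4. E_y = 19/3  [C, F, E are collinear ∩ AE ⟂ CF]
   → E = (-14/3, 19/3)
5. G_x = -19/3  [G is the midpoint of CA]
6. G_y = 8/3  [G is the midpoint of CA]
   → G = (-19/3, 8/3)

A = (-8/3, 13/3)
E = (-14/3, 19/3)
G = (-19/3, 8/3)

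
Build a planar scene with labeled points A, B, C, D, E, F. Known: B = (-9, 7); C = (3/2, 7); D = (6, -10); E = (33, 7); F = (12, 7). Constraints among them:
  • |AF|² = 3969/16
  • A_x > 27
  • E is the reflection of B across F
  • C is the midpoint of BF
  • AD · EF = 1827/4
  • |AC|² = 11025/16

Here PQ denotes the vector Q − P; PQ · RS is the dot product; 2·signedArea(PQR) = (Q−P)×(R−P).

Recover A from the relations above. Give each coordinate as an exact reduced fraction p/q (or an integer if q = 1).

1. A_x = 111/4  [AD · EF = 1827/4]
2. A_y = 7  [|AF|² = 3969/16]
   → A = (111/4, 7)

A = (111/4, 7)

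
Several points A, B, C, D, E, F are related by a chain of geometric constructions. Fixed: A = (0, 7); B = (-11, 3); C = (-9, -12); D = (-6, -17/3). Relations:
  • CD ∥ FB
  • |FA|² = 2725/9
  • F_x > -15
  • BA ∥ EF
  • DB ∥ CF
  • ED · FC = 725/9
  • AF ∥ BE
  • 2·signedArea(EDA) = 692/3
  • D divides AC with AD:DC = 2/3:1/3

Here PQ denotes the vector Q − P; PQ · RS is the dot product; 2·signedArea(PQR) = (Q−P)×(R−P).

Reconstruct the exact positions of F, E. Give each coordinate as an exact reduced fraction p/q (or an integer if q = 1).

1. F_x = -14  [CD ∥ FB ∩ DB ∥ CF]
2. F_y = -10/3  [CD ∥ FB ∩ DB ∥ CF]
   → F = (-14, -10/3)
3. E_x = -25  [BA ∥ EF ∩ AF ∥ BE]
4. E_y = -22/3  [BA ∥ EF ∩ AF ∥ BE]
   → E = (-25, -22/3)

E = (-25, -22/3)
F = (-14, -10/3)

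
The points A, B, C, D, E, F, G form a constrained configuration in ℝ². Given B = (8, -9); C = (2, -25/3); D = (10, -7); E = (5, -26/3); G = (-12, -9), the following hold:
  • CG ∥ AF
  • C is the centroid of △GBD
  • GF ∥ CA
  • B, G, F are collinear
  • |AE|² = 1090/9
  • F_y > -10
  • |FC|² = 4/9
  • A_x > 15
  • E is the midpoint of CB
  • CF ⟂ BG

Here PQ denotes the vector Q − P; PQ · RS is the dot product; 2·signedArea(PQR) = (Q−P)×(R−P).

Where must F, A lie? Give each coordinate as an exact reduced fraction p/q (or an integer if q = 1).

1. F_x = 2  [B, G, F are collinear ∩ CF ⟂ BG]
2. F_y = -9  [B, G, F are collinear ∩ CF ⟂ BG]
   → F = (2, -9)
3. A_x = 16  [CG ∥ AF ∩ GF ∥ CA]
4. A_y = -25/3  [CG ∥ AF ∩ GF ∥ CA]
   → A = (16, -25/3)

A = (16, -25/3)
F = (2, -9)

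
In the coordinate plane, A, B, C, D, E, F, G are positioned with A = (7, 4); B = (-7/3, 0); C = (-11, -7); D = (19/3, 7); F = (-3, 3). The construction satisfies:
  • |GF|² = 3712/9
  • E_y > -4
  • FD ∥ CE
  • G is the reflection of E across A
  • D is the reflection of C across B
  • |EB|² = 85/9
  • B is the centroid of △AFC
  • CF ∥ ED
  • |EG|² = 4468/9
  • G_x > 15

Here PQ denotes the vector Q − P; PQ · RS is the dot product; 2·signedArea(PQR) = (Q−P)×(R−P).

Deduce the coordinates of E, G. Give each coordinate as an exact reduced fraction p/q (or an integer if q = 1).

1. E_x = -5/3  [CF ∥ ED ∩ FD ∥ CE]
2. E_y = -3  [CF ∥ ED ∩ FD ∥ CE]
   → E = (-5/3, -3)
3. G_x = 47/3  [G is the reflection of E across A]
4. G_y = 11  [G is the reflection of E across A]
   → G = (47/3, 11)

E = (-5/3, -3)
G = (47/3, 11)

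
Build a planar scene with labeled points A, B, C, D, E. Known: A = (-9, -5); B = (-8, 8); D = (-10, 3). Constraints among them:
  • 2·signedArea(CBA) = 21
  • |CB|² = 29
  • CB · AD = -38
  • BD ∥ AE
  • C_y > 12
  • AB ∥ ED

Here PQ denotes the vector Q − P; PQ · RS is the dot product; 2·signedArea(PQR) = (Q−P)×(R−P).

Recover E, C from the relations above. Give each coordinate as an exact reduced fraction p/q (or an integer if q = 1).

1. E_x = -11  [AB ∥ ED ∩ BD ∥ AE]
2. E_y = -10  [AB ∥ ED ∩ BD ∥ AE]
   → E = (-11, -10)
3. C_x = -6  [2·signedArea(CBA) = 21 ∩ CB · AD = -38]
4. C_y = 13  [2·signedArea(CBA) = 21 ∩ CB · AD = -38]
   → C = (-6, 13)

C = (-6, 13)
E = (-11, -10)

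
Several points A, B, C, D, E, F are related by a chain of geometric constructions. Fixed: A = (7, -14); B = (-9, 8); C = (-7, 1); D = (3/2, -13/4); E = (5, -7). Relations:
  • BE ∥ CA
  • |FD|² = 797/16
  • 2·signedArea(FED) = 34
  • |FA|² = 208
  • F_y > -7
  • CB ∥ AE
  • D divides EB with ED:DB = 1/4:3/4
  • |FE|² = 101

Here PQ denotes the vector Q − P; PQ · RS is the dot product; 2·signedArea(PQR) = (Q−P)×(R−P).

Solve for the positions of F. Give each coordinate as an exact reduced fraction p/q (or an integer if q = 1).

F = (-5, -6)

1. F_x = -5  [line -15/4·x + -7/2·y + -159/4 = 0 ∩ |FA|² = 208]
2. F_y = -6  [line -15/4·x + -7/2·y + -159/4 = 0 ∩ |FA|² = 208]
   → F = (-5, -6)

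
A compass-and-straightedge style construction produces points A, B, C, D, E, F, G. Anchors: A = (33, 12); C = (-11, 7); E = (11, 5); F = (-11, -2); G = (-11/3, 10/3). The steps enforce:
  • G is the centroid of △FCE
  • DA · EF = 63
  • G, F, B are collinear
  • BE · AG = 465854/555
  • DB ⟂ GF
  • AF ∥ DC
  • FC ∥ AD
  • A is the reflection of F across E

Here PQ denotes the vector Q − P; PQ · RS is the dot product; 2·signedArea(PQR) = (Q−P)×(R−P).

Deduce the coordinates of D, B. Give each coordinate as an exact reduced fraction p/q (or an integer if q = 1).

B = (5313/185, 4974/185)
D = (33, 21)

1. D_x = 33  [AF ∥ DC ∩ FC ∥ AD]
2. D_y = 21  [AF ∥ DC ∩ FC ∥ AD]
   → D = (33, 21)
3. B_x = 5313/185  [G, F, B are collinear ∩ DB ⟂ GF]
4. B_y = 4974/185  [G, F, B are collinear ∩ DB ⟂ GF]
   → B = (5313/185, 4974/185)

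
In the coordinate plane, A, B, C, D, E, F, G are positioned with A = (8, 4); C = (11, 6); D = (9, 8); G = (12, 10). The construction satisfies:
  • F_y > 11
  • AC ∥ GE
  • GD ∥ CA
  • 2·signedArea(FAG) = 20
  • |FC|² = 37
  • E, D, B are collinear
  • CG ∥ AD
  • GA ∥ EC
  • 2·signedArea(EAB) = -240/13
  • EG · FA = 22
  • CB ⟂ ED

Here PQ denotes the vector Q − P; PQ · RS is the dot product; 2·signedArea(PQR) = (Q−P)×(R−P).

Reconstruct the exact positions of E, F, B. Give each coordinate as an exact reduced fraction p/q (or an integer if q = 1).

B = (123/13, 108/13)
E = (15, 12)
F = (10, 12)

1. E_x = 15  [GA ∥ EC ∩ AC ∥ GE]
2. E_y = 12  [GA ∥ EC ∩ AC ∥ GE]
   → E = (15, 12)
3. F_x = 10  [2·signedArea(FAG) = 20 ∩ EG · FA = 22]
4. F_y = 12  [2·signedArea(FAG) = 20 ∩ EG · FA = 22]
   → F = (10, 12)
5. B_x = 123/13  [E, D, B are collinear ∩ CB ⟂ ED]
6. B_y = 108/13  [E, D, B are collinear ∩ CB ⟂ ED]
   → B = (123/13, 108/13)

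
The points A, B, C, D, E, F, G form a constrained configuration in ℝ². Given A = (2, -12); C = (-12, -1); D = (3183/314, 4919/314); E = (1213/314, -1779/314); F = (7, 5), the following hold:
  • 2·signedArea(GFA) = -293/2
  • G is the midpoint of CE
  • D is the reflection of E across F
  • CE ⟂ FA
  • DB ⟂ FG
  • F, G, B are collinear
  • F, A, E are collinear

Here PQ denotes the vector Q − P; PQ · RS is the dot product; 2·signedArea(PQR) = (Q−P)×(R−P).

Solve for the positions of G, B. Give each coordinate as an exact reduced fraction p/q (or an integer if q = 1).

B = (534713774/37850345, 392339222/37850345)
G = (-2555/628, -2093/628)

1. G_x = -2555/628  [G is the midpoint of CE]
2. G_y = -2093/628  [G is the midpoint of CE]
   → G = (-2555/628, -2093/628)
3. B_x = 534713774/37850345  [F, G, B are collinear ∩ DB ⟂ FG]
4. B_y = 392339222/37850345  [F, G, B are collinear ∩ DB ⟂ FG]
   → B = (534713774/37850345, 392339222/37850345)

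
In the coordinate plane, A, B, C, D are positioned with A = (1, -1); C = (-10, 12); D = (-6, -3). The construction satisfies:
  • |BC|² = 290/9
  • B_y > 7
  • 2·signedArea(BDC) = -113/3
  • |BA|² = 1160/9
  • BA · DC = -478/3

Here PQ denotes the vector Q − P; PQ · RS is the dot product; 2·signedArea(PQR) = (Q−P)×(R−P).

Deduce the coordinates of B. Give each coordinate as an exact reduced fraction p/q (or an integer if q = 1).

B = (-19/3, 23/3)

1. B_x = -19/3  [BA · DC = -478/3 ∩ 2·signedArea(BDC) = -113/3]
2. B_y = 23/3  [BA · DC = -478/3 ∩ 2·signedArea(BDC) = -113/3]
   → B = (-19/3, 23/3)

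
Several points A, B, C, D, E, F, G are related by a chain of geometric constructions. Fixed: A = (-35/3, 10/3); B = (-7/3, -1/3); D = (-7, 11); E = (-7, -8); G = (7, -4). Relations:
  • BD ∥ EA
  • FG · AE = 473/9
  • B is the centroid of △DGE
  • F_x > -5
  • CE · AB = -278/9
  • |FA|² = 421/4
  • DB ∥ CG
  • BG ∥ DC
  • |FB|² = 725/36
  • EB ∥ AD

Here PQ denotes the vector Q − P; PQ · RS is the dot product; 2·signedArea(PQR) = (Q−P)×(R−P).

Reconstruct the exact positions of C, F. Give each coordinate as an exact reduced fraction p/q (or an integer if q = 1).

1. C_x = 7/3  [DB ∥ CG ∩ BG ∥ DC]
2. C_y = 22/3  [DB ∥ CG ∩ BG ∥ DC]
   → C = (7/3, 22/3)
3. F_x = -14/3  [line -14/3·x + 34/3·y + 229/9 = 0 ∩ |FA|² = 421/4]
4. F_y = -25/6  [line -14/3·x + 34/3·y + 229/9 = 0 ∩ |FA|² = 421/4]
   → F = (-14/3, -25/6)

C = (7/3, 22/3)
F = (-14/3, -25/6)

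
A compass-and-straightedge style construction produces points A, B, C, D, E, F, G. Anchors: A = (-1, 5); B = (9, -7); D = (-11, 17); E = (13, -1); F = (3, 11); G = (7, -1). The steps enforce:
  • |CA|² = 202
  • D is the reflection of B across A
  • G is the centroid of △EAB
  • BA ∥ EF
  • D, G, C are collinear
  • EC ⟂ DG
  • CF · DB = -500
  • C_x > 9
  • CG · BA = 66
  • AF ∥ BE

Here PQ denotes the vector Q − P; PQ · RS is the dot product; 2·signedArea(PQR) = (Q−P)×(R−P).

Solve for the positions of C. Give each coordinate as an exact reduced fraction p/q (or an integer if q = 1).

1. C_x = 10  [D, G, C are collinear ∩ EC ⟂ DG]
2. C_y = -4  [D, G, C are collinear ∩ EC ⟂ DG]
   → C = (10, -4)

C = (10, -4)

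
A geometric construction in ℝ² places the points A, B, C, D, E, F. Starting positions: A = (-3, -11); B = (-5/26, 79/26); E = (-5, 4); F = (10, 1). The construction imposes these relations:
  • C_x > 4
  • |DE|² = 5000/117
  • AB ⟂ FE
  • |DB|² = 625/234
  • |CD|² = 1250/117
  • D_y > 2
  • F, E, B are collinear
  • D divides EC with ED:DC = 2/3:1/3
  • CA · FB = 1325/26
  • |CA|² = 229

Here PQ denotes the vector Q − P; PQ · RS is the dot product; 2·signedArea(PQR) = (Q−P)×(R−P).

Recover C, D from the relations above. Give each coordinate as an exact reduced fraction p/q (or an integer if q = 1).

C = (60/13, 27/13)
D = (55/39, 106/39)

1. C_x = 60/13  [line 265/26·x + -53/26·y + -1113/26 = 0 ∩ |CA|² = 229]
2. C_y = 27/13  [line 265/26·x + -53/26·y + -1113/26 = 0 ∩ |CA|² = 229]
   → C = (60/13, 27/13)
3. D_x = 55/39  [D divides EC with ED:DC = 2/3:1/3]
4. D_y = 106/39  [D divides EC with ED:DC = 2/3:1/3]
   → D = (55/39, 106/39)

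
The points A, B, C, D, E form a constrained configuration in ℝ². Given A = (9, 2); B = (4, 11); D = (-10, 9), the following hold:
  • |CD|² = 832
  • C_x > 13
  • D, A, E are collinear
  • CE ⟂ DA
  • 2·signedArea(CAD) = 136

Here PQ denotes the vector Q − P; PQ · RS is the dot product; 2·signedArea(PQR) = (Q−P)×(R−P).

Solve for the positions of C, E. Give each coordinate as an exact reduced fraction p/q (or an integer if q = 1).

C = (14, -7)
E = (3346/205, -143/205)

1. C_x = 14  [line -7·x + -19·y + -35 = 0 ∩ |CD|² = 832]
2. C_y = -7  [line -7·x + -19·y + -35 = 0 ∩ |CD|² = 832]
   → C = (14, -7)
3. E_x = 3346/205  [D, A, E are collinear ∩ CE ⟂ DA]
4. E_y = -143/205  [D, A, E are collinear ∩ CE ⟂ DA]
   → E = (3346/205, -143/205)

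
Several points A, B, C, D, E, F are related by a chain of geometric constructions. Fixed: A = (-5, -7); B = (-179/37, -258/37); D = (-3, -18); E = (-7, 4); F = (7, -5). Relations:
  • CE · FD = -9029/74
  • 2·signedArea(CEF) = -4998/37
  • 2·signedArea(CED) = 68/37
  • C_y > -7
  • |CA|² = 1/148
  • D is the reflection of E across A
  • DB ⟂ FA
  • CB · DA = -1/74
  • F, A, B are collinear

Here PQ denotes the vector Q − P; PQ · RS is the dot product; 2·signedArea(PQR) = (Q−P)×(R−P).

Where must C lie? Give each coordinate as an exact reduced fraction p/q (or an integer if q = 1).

1. C_x = -182/37  [2·signedArea(CED) = 68/37 ∩ CB · DA = -1/74]
2. C_y = -517/74  [2·signedArea(CED) = 68/37 ∩ CB · DA = -1/74]
   → C = (-182/37, -517/74)

C = (-182/37, -517/74)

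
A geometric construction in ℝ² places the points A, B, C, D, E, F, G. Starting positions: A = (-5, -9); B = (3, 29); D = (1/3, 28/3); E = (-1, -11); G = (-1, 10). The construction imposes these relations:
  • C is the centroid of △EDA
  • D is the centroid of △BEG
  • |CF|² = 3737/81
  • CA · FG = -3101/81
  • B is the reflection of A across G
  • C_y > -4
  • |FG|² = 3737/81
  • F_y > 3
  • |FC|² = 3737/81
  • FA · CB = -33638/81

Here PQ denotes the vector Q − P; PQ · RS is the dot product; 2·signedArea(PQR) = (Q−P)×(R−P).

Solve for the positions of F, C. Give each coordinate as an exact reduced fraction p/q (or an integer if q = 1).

1. C_x = -17/9  [C is the centroid of △EDA]
2. C_y = -32/9  [C is the centroid of △EDA]
   → C = (-17/9, -32/9)
3. F_x = -13/9  [FA · CB = -33638/81 ∩ CA · FG = -3101/81]
4. F_y = 29/9  [FA · CB = -33638/81 ∩ CA · FG = -3101/81]
   → F = (-13/9, 29/9)

C = (-17/9, -32/9)
F = (-13/9, 29/9)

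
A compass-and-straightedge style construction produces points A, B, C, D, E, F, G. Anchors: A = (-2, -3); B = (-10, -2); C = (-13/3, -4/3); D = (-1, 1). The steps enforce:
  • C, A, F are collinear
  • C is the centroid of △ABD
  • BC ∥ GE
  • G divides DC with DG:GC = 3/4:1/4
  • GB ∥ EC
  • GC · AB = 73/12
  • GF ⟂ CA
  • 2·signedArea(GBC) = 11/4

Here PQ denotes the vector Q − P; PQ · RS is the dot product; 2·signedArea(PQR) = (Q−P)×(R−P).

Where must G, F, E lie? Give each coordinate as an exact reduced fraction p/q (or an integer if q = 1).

E = (13/6, -1/12)
F = (-1201/296, -453/296)
G = (-7/2, -3/4)

1. G_x = -7/2  [G divides DC with DG:GC = 3/4:1/4]
2. G_y = -3/4  [G divides DC with DG:GC = 3/4:1/4]
   → G = (-7/2, -3/4)
3. F_x = -1201/296  [C, A, F are collinear ∩ GF ⟂ CA]
4. F_y = -453/296  [C, A, F are collinear ∩ GF ⟂ CA]
   → F = (-1201/296, -453/296)
5. E_x = 13/6  [GB ∥ EC ∩ BC ∥ GE]
6. E_y = -1/12  [GB ∥ EC ∩ BC ∥ GE]
   → E = (13/6, -1/12)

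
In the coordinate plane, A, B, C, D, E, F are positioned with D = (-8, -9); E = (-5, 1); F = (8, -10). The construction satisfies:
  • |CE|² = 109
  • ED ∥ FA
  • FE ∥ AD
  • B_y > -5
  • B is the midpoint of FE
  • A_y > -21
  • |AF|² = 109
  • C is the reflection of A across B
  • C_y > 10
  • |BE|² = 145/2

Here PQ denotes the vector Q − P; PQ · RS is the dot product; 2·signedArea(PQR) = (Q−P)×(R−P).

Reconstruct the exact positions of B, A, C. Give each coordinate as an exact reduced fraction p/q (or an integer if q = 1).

A = (5, -20)
B = (3/2, -9/2)
C = (-2, 11)

1. B_x = 3/2  [B is the midpoint of FE]
2. B_y = -9/2  [B is the midpoint of FE]
   → B = (3/2, -9/2)
3. A_x = 5  [FE ∥ AD ∩ ED ∥ FA]
4. A_y = -20  [FE ∥ AD ∩ ED ∥ FA]
   → A = (5, -20)
5. C_x = -2  [C is the reflection of A across B]
6. C_y = 11  [C is the reflection of A across B]
   → C = (-2, 11)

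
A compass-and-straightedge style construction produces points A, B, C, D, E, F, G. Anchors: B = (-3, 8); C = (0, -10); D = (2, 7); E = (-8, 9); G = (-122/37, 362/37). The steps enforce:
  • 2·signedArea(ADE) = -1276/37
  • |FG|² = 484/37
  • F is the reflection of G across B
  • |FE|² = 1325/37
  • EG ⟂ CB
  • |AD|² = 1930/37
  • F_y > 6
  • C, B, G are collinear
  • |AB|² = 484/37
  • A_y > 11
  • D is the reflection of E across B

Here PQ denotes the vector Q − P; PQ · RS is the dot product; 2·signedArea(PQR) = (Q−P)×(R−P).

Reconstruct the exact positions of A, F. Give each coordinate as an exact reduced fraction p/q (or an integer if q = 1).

1. A_x = -133/37  [line -2·x + -10·y + 4014/37 = 0 ∩ |AD|² = 1930/37]
2. A_y = 428/37  [line -2·x + -10·y + 4014/37 = 0 ∩ |AD|² = 1930/37]
   → A = (-133/37, 428/37)
3. F_x = -100/37  [F is the reflection of G across B]
4. F_y = 230/37  [F is the reflection of G across B]
   → F = (-100/37, 230/37)

A = (-133/37, 428/37)
F = (-100/37, 230/37)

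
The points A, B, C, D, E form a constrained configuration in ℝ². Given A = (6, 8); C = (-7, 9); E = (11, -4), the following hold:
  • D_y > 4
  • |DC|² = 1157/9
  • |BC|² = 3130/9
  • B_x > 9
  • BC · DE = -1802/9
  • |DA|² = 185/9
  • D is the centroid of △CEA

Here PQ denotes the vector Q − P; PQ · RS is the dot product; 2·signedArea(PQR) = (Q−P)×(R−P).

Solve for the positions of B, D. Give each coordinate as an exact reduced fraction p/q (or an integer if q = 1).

1. D_x = 10/3  [D is the centroid of △CEA]
2. D_y = 13/3  [D is the centroid of △CEA]
   → D = (10/3, 13/3)
3. B_x = 28/3  [line -23/3·x + 25/3·y + 644/9 = 0 ∩ |BC|² = 3130/9]
4. B_y = 0  [line -23/3·x + 25/3·y + 644/9 = 0 ∩ |BC|² = 3130/9]
   → B = (28/3, 0)

B = (28/3, 0)
D = (10/3, 13/3)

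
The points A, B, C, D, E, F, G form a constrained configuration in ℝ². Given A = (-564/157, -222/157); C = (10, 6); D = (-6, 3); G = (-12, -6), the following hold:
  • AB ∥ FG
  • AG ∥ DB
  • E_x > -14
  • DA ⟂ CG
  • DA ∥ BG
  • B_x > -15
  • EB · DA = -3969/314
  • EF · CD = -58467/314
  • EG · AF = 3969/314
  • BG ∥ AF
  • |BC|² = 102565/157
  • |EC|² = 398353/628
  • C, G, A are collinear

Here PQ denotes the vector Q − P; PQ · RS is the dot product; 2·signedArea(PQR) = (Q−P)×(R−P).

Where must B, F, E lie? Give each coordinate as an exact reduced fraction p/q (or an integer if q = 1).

1. B_x = -2262/157  [DA ∥ BG ∩ AG ∥ DB]
2. B_y = -249/157  [DA ∥ BG ∩ AG ∥ DB]
   → B = (-2262/157, -249/157)
3. F_x = -186/157  [AB ∥ FG ∩ BG ∥ AF]
4. F_y = -915/157  [AB ∥ FG ∩ BG ∥ AF]
   → F = (-186/157, -915/157)
5. E_x = -2073/157  [EB · DA = -3969/314 ∩ EF · CD = -58467/314]
6. E_y = -1191/314  [EB · DA = -3969/314 ∩ EF · CD = -58467/314]
   → E = (-2073/157, -1191/314)

B = (-2262/157, -249/157)
E = (-2073/157, -1191/314)
F = (-186/157, -915/157)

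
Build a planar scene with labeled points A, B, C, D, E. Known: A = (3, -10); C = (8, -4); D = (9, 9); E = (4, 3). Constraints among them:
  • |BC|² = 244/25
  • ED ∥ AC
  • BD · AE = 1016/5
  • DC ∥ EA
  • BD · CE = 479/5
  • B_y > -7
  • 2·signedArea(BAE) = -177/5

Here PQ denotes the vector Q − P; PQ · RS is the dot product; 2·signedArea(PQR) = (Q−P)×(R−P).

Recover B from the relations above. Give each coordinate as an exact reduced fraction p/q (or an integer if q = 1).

B = (6, -32/5)

1. B_x = 6  [BD · AE = 1016/5 ∩ BD · CE = 479/5]
2. B_y = -32/5  [BD · AE = 1016/5 ∩ BD · CE = 479/5]
   → B = (6, -32/5)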